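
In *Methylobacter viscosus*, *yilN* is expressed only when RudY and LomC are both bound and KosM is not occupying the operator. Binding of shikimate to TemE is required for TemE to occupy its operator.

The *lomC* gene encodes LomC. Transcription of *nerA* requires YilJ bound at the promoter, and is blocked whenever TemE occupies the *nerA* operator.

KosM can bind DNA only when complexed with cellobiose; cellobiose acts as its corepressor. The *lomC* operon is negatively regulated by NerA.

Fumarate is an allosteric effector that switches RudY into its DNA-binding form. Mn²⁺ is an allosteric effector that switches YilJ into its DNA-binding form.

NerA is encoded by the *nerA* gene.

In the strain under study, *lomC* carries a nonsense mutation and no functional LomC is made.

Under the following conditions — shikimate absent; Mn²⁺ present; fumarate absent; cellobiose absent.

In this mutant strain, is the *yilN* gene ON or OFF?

Fumarate is absent, so RudY is inactive.
LomC is non-functional in this strain, so it has no effect.
Cellobiose is absent, so KosM is inactive.
Required activator RudY is absent, so *yilN* is not transcribed.

OFF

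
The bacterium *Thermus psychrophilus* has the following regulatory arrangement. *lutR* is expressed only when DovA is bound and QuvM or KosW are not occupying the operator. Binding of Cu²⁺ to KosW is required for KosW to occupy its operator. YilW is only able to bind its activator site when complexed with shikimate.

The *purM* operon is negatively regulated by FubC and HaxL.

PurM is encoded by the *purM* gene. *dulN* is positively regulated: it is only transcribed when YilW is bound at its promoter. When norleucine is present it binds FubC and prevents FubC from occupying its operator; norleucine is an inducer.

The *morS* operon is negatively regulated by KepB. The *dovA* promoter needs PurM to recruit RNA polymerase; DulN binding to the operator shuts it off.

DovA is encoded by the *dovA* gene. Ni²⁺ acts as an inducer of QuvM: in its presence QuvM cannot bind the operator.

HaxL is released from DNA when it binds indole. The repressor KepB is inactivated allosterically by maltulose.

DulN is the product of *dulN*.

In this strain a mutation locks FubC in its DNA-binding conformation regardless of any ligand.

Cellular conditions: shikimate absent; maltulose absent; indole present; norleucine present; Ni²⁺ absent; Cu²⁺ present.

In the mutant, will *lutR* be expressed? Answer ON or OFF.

FubC is constitutively active in this strain.
Indole is present, so HaxL is inactive.
With repressor FubC bound, *purM* is not transcribed.
So PurM is not produced.
Shikimate is absent, so YilW is inactive.
Required activator YilW is absent, so *dulN* is not transcribed.
So DulN is not produced.
Required activator PurM is absent, so *dovA* is not transcribed.
So DovA is not produced.
Ni²⁺ is absent, so QuvM is active.
Cu²⁺ is present, so KosW is active.
With repressor QuvM bound, *lutR* is not transcribed.

OFF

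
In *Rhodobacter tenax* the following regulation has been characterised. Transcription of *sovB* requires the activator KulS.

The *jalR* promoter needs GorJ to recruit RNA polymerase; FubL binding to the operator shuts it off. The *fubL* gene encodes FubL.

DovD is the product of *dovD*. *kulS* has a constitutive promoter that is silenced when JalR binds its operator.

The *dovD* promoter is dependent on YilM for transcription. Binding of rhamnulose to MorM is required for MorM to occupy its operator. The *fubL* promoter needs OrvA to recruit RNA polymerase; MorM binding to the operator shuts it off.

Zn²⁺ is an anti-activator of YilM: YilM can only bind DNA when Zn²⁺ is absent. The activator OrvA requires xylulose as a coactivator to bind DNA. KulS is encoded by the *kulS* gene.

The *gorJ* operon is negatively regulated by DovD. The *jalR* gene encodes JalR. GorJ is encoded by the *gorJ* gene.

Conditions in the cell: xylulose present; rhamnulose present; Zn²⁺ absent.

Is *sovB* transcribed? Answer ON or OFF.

ON

Zn²⁺ is absent, so YilM is active.
No repressor is bound and YilM is active, so *dovD* is transcribed.
So DovD is produced and active.
With repressor DovD bound, *gorJ* is not transcribed.
So GorJ is not produced.
Xylulose is present, so OrvA is active.
Rhamnulose is present, so MorM is active.
With repressor MorM bound, *fubL* is not transcribed.
So FubL is not produced.
Required activator GorJ is absent, so *jalR* is not transcribed.
So JalR is not produced.
With no repressor bound, *kulS* is transcribed.
So KulS is produced and active.
No repressor is bound and KulS is active, so *sovB* is transcribed.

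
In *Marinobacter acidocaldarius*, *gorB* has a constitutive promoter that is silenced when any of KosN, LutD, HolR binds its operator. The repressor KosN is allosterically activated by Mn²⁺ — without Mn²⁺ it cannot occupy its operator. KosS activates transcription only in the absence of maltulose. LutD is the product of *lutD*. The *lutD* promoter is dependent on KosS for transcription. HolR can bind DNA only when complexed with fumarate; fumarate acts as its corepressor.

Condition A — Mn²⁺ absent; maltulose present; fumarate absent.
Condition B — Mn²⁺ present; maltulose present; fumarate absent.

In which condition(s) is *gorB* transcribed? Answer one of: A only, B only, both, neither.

Condition A:
Mn²⁺ is absent, so KosN is inactive.
Maltulose is present, so KosS is inactive.
Required activator KosS is absent, so *lutD* is not transcribed.
So LutD is not produced.
Fumarate is absent, so HolR is inactive.
With no repressor bound, *gorB* is transcribed.
→ *gorB* is ON in A.
Condition B:
Mn²⁺ is present, so KosN is active.
Maltulose is present, so KosS is inactive.
Required activator KosS is absent, so *lutD* is not transcribed.
So LutD is not produced.
Fumarate is absent, so HolR is inactive.
With repressor KosN bound, *gorB* is not transcribed.
→ *gorB* is OFF in B.

A only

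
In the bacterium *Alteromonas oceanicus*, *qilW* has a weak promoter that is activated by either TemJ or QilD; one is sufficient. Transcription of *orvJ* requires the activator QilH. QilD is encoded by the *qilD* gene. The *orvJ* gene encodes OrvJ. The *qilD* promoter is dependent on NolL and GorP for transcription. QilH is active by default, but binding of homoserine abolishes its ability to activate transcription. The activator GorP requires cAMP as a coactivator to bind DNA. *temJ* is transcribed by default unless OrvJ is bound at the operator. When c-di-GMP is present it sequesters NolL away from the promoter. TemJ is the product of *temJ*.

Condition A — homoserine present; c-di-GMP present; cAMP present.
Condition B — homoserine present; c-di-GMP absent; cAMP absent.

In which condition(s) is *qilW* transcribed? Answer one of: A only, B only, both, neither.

Condition A:
Homoserine is present, so QilH is inactive.
Required activator QilH is absent, so *orvJ* is not transcribed.
So OrvJ is not produced.
With no repressor bound, *temJ* is transcribed.
So TemJ is produced and active.
c-di-GMP is present, so NolL is inactive.
cAMP is present, so GorP is active.
Required activator NolL is absent, so *qilD* is not transcribed.
So QilD is not produced.
Activator TemJ is present, so *qilW* is transcribed.
→ *qilW* is ON in A.
Condition B:
Homoserine is present, so QilH is inactive.
Required activator QilH is absent, so *orvJ* is not transcribed.
So OrvJ is not produced.
With no repressor bound, *temJ* is transcribed.
So TemJ is produced and active.
c-di-GMP is absent, so NolL is active.
cAMP is absent, so GorP is inactive.
Required activator GorP is absent, so *qilD* is not transcribed.
So QilD is not produced.
Activator TemJ is present, so *qilW* is transcribed.
→ *qilW* is ON in B.

both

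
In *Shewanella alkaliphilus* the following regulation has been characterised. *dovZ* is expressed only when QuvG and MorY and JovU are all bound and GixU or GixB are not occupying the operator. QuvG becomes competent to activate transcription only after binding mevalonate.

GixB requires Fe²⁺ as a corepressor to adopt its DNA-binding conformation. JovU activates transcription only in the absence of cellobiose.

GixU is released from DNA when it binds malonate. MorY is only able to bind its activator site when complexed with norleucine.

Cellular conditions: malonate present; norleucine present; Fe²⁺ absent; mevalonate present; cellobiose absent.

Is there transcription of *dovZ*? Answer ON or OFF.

ON

Malonate is present, so GixU is inactive.
Mevalonate is present, so QuvG is active.
Norleucine is present, so MorY is active.
Fe²⁺ is absent, so GixB is inactive.
Cellobiose is absent, so JovU is active.
No repressor is bound and QuvG and MorY and JovU are active, so *dovZ* is transcribed.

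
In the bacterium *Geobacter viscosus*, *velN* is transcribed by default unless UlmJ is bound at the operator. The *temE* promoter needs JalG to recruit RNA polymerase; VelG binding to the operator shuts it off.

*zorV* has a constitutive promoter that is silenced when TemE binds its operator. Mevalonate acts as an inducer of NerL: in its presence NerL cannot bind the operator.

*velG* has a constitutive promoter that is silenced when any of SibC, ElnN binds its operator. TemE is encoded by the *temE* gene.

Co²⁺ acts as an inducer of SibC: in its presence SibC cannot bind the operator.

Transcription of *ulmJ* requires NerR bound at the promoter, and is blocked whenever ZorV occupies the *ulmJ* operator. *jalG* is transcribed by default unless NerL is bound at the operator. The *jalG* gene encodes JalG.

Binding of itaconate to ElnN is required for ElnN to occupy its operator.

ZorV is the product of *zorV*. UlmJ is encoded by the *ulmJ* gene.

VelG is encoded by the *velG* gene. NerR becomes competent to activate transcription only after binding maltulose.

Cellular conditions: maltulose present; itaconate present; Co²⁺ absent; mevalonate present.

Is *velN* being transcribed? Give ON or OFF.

OFF

Co²⁺ is absent, so SibC is active.
Itaconate is present, so ElnN is active.
With repressor SibC bound, *velG* is not transcribed.
So VelG is not produced.
Mevalonate is present, so NerL is inactive.
With no repressor bound, *jalG* is transcribed.
So JalG is produced and active.
No repressor is bound and JalG is active, so *temE* is transcribed.
So TemE is produced and active.
With repressor TemE bound, *zorV* is not transcribed.
So ZorV is not produced.
Maltulose is present, so NerR is active.
No repressor is bound and NerR is active, so *ulmJ* is transcribed.
So UlmJ is produced and active.
With repressor UlmJ bound, *velN* is not transcribed.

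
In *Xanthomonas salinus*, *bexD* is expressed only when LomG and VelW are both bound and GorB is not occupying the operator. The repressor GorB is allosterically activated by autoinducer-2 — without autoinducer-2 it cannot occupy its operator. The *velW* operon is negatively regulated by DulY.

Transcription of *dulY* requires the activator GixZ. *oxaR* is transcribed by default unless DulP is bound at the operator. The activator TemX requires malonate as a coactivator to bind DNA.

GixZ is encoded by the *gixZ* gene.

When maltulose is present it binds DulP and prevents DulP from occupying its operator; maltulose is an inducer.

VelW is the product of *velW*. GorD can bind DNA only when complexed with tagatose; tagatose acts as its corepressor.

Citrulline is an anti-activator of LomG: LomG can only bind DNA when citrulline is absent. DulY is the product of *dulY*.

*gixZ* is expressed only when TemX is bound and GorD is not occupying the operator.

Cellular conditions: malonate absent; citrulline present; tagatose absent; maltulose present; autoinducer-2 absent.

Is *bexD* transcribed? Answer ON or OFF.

Citrulline is present, so LomG is inactive.
Malonate is absent, so TemX is inactive.
Tagatose is absent, so GorD is inactive.
Required activator TemX is absent, so *gixZ* is not transcribed.
So GixZ is not produced.
Required activator GixZ is absent, so *dulY* is not transcribed.
So DulY is not produced.
With no repressor bound, *velW* is transcribed.
So VelW is produced and active.
Autoinducer-2 is absent, so GorB is inactive.
Required activator LomG is absent, so *bexD* is not transcribed.

OFF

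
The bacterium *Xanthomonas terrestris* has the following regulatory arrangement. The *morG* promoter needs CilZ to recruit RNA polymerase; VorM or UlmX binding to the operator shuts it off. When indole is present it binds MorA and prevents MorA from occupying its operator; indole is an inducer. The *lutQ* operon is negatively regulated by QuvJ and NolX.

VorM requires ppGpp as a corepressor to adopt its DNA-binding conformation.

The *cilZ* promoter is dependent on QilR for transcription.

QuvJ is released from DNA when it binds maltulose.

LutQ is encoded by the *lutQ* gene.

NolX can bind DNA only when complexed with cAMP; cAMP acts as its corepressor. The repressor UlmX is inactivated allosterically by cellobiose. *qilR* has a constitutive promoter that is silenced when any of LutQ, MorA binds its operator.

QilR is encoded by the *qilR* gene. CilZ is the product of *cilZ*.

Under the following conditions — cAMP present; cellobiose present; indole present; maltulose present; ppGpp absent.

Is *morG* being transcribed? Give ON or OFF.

ppGpp is absent, so VorM is inactive.
Maltulose is present, so QuvJ is inactive.
cAMP is present, so NolX is active.
With repressor NolX bound, *lutQ* is not transcribed.
So LutQ is not produced.
Indole is present, so MorA is inactive.
With no repressor bound, *qilR* is transcribed.
So QilR is produced and active.
No repressor is bound and QilR is active, so *cilZ* is transcribed.
So CilZ is produced and active.
Cellobiose is present, so UlmX is inactive.
No repressor is bound and CilZ is active, so *morG* is transcribed.

ON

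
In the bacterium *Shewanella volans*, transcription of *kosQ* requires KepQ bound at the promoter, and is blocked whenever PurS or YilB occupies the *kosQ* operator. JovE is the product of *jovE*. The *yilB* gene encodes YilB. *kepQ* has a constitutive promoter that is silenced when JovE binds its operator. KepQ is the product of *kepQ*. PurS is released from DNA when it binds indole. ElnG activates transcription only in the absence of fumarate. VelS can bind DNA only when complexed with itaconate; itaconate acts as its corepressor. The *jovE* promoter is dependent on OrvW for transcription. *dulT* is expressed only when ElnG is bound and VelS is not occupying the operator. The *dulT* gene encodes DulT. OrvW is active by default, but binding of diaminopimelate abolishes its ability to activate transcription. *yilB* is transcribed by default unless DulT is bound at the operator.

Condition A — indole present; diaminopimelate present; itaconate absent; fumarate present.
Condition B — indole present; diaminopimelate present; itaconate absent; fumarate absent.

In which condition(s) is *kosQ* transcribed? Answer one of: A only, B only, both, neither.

B only

Condition A:
Indole is present, so PurS is inactive.
Diaminopimelate is present, so OrvW is inactive.
Required activator OrvW is absent, so *jovE* is not transcribed.
So JovE is not produced.
With no repressor bound, *kepQ* is transcribed.
So KepQ is produced and active.
Itaconate is absent, so VelS is inactive.
Fumarate is present, so ElnG is inactive.
Required activator ElnG is absent, so *dulT* is not transcribed.
So DulT is not produced.
With no repressor bound, *yilB* is transcribed.
So YilB is produced and active.
With repressor YilB bound, *kosQ* is not transcribed.
→ *kosQ* is OFF in A.
Condition B:
Indole is present, so PurS is inactive.
Diaminopimelate is present, so OrvW is inactive.
Required activator OrvW is absent, so *jovE* is not transcribed.
So JovE is not produced.
With no repressor bound, *kepQ* is transcribed.
So KepQ is produced and active.
Itaconate is absent, so VelS is inactive.
Fumarate is absent, so ElnG is active.
No repressor is bound and ElnG is active, so *dulT* is transcribed.
So DulT is produced and active.
With repressor DulT bound, *yilB* is not transcribed.
So YilB is not produced.
No repressor is bound and KepQ is active, so *kosQ* is transcribed.
→ *kosQ* is ON in B.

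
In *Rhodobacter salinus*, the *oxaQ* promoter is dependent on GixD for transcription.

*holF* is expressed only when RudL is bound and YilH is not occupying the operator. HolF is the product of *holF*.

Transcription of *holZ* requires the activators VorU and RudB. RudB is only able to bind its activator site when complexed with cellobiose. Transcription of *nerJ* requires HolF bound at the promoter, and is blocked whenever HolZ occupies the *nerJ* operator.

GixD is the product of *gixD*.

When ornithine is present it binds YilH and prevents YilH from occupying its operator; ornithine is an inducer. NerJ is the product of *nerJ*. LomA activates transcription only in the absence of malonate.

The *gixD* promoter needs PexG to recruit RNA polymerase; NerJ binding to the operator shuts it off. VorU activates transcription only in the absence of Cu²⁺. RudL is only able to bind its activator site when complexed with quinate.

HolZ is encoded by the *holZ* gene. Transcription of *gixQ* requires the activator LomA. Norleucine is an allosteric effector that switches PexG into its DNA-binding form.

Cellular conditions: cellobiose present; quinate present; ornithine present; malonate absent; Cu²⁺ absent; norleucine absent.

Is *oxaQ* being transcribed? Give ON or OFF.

OFF

Cu²⁺ is absent, so VorU is active.
Cellobiose is present, so RudB is active.
No repressor is bound and VorU and RudB are active, so *holZ* is transcribed.
So HolZ is produced and active.
Ornithine is present, so YilH is inactive.
Quinate is present, so RudL is active.
No repressor is bound and RudL is active, so *holF* is transcribed.
So HolF is produced and active.
With repressor HolZ bound, *nerJ* is not transcribed.
So NerJ is not produced.
Norleucine is absent, so PexG is inactive.
Required activator PexG is absent, so *gixD* is not transcribed.
So GixD is not produced.
Required activator GixD is absent, so *oxaQ* is not transcribed.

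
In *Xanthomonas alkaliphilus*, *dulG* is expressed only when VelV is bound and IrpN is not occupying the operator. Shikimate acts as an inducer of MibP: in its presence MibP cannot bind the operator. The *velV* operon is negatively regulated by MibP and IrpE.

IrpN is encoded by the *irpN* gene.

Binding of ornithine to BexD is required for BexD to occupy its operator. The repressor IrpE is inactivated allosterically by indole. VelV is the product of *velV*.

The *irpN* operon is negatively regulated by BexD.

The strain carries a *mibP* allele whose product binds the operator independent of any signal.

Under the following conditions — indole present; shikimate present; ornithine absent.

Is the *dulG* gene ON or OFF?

MibP is constitutively active in this strain.
Indole is present, so IrpE is inactive.
With repressor MibP bound, *velV* is not transcribed.
So VelV is not produced.
Ornithine is absent, so BexD is inactive.
With no repressor bound, *irpN* is transcribed.
So IrpN is produced and active.
With repressor IrpN bound, *dulG* is not transcribed.

OFF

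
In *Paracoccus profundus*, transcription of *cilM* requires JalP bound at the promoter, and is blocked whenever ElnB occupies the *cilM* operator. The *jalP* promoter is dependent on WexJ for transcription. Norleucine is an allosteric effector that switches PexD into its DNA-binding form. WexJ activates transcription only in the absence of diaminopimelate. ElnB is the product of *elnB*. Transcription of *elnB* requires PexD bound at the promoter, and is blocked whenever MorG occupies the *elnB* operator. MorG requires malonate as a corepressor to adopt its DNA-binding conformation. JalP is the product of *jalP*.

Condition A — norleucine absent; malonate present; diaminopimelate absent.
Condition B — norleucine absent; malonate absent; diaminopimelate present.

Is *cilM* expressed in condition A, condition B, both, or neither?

A only

Condition A:
Norleucine is absent, so PexD is inactive.
Malonate is present, so MorG is active.
With repressor MorG bound, *elnB* is not transcribed.
So ElnB is not produced.
Diaminopimelate is absent, so WexJ is active.
No repressor is bound and WexJ is active, so *jalP* is transcribed.
So JalP is produced and active.
No repressor is bound and JalP is active, so *cilM* is transcribed.
→ *cilM* is ON in A.
Condition B:
Norleucine is absent, so PexD is inactive.
Malonate is absent, so MorG is inactive.
Required activator PexD is absent, so *elnB* is not transcribed.
So ElnB is not produced.
Diaminopimelate is present, so WexJ is inactive.
Required activator WexJ is absent, so *jalP* is not transcribed.
So JalP is not produced.
Required activator JalP is absent, so *cilM* is not transcribed.
→ *cilM* is OFF in B.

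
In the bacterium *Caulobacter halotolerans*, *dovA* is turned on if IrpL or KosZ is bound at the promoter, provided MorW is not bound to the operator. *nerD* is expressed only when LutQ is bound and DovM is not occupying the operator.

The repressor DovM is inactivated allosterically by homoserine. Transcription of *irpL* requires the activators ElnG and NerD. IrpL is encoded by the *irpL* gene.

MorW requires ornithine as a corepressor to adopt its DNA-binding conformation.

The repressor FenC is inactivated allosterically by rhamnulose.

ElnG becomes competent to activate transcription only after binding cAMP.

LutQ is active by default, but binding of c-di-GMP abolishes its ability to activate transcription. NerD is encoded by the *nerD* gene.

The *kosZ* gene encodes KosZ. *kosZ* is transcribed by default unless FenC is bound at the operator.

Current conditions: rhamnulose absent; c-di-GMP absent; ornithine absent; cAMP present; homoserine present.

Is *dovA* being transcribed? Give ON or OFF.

cAMP is present, so ElnG is active.
c-di-GMP is absent, so LutQ is active.
Homoserine is present, so DovM is inactive.
No repressor is bound and LutQ is active, so *nerD* is transcribed.
So NerD is produced and active.
No repressor is bound and ElnG and NerD are active, so *irpL* is transcribed.
So IrpL is produced and active.
Ornithine is absent, so MorW is inactive.
Rhamnulose is absent, so FenC is active.
With repressor FenC bound, *kosZ* is not transcribed.
So KosZ is not produced.
Activator IrpL is present, so *dovA* is transcribed.

ON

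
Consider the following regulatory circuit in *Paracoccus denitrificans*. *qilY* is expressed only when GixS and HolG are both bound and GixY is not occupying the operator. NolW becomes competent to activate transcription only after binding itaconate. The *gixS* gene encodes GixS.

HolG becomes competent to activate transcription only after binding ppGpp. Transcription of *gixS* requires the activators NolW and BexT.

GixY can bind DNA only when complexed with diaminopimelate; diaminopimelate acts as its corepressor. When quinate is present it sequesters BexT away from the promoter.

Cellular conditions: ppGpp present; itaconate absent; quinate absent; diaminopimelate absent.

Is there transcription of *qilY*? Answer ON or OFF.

OFF

Itaconate is absent, so NolW is inactive.
Quinate is absent, so BexT is active.
Required activator NolW is absent, so *gixS* is not transcribed.
So GixS is not produced.
ppGpp is present, so HolG is active.
Diaminopimelate is absent, so GixY is inactive.
Required activator GixS is absent, so *qilY* is not transcribed.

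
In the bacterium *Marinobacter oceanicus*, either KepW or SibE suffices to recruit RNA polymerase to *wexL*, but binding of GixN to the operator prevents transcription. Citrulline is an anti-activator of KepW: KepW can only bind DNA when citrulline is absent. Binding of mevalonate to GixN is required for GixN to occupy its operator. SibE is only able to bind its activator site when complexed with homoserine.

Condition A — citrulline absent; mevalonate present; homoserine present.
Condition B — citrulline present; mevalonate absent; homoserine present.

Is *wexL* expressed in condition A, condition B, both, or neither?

Condition A:
Citrulline is absent, so KepW is active.
Mevalonate is present, so GixN is active.
Homoserine is present, so SibE is active.
With repressor GixN bound, *wexL* is not transcribed.
→ *wexL* is OFF in A.
Condition B:
Citrulline is present, so KepW is inactive.
Mevalonate is absent, so GixN is inactive.
Homoserine is present, so SibE is active.
Activator SibE is present, so *wexL* is transcribed.
→ *wexL* is ON in B.

B only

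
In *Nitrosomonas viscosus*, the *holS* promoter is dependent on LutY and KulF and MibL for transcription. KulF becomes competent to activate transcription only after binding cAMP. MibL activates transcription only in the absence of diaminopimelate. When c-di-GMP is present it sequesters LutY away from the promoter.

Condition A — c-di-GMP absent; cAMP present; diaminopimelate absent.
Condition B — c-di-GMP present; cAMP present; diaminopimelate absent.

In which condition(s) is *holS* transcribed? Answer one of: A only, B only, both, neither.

A only

Condition A:
c-di-GMP is absent, so LutY is active.
cAMP is present, so KulF is active.
Diaminopimelate is absent, so MibL is active.
No repressor is bound and LutY and KulF and MibL are active, so *holS* is transcribed.
→ *holS* is ON in A.
Condition B:
c-di-GMP is present, so LutY is inactive.
cAMP is present, so KulF is active.
Diaminopimelate is absent, so MibL is active.
Required activator LutY is absent, so *holS* is not transcribed.
→ *holS* is OFF in B.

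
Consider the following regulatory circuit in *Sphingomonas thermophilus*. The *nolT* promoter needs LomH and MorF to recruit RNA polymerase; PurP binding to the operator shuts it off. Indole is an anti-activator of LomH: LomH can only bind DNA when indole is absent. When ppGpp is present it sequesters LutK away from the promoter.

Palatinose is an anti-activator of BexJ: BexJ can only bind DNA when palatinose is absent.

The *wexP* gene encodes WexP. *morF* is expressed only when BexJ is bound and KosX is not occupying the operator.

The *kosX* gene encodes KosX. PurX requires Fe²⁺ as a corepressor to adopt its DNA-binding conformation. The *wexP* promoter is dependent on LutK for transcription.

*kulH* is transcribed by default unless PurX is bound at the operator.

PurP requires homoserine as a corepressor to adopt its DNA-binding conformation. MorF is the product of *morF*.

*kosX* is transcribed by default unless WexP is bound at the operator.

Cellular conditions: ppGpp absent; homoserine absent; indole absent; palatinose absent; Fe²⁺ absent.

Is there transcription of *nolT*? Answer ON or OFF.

Indole is absent, so LomH is active.
Homoserine is absent, so PurP is inactive.
ppGpp is absent, so LutK is active.
No repressor is bound and LutK is active, so *wexP* is transcribed.
So WexP is produced and active.
With repressor WexP bound, *kosX* is not transcribed.
So KosX is not produced.
Palatinose is absent, so BexJ is active.
No repressor is bound and BexJ is active, so *morF* is transcribed.
So MorF is produced and active.
No repressor is bound and LomH and MorF are active, so *nolT* is transcribed.

ON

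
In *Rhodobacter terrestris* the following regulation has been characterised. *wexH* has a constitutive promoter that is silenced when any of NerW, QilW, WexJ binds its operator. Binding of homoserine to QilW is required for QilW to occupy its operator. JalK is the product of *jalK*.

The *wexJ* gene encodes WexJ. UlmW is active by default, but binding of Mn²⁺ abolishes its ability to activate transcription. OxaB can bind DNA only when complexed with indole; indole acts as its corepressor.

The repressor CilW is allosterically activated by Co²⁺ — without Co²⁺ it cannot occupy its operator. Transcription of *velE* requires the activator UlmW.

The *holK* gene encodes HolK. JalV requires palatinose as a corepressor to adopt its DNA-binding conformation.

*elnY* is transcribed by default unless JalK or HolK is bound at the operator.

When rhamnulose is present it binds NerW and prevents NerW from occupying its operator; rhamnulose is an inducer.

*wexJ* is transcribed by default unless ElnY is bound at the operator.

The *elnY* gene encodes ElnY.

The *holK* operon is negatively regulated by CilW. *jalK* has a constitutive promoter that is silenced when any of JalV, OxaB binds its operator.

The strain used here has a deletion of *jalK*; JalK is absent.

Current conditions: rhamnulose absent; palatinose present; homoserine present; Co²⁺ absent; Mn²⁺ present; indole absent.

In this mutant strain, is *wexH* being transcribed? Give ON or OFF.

OFF

Rhamnulose is absent, so NerW is active.
Homoserine is present, so QilW is active.
JalK is non-functional in this strain, so it has no effect.
Co²⁺ is absent, so CilW is inactive.
With no repressor bound, *holK* is transcribed.
So HolK is produced and active.
With repressor HolK bound, *elnY* is not transcribed.
So ElnY is not produced.
With no repressor bound, *wexJ* is transcribed.
So WexJ is produced and active.
With repressor NerW bound, *wexH* is not transcribed.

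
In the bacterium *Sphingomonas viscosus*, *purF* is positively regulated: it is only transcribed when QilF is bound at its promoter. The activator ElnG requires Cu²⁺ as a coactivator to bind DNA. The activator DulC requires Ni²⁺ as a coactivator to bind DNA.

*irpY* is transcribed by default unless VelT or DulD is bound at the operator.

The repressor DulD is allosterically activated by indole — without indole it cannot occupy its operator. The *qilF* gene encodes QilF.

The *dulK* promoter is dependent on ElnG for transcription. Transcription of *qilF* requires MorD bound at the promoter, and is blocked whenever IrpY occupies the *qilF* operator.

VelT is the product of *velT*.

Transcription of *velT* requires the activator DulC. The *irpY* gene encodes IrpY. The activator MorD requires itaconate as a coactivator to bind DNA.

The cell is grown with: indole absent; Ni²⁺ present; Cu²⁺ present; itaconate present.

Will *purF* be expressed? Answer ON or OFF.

Ni²⁺ is present, so DulC is active.
No repressor is bound and DulC is active, so *velT* is transcribed.
So VelT is produced and active.
Indole is absent, so DulD is inactive.
With repressor VelT bound, *irpY* is not transcribed.
So IrpY is not produced.
Itaconate is present, so MorD is active.
No repressor is bound and MorD is active, so *qilF* is transcribed.
So QilF is produced and active.
No repressor is bound and QilF is active, so *purF* is transcribed.

ON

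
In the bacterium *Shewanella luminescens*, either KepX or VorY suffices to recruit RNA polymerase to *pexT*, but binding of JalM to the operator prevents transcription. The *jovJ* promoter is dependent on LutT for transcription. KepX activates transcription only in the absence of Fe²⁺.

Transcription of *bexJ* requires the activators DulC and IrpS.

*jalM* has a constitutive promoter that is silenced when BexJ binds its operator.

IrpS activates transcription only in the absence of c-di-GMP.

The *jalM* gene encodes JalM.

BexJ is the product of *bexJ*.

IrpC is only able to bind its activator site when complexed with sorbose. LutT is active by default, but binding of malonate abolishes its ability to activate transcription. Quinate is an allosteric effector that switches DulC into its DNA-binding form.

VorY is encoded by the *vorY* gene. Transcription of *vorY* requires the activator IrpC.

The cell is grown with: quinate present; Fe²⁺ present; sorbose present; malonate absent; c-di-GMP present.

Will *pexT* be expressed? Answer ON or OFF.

OFF

Fe²⁺ is present, so KepX is inactive.
Sorbose is present, so IrpC is active.
No repressor is bound and IrpC is active, so *vorY* is transcribed.
So VorY is produced and active.
Quinate is present, so DulC is active.
c-di-GMP is present, so IrpS is inactive.
Required activator IrpS is absent, so *bexJ* is not transcribed.
So BexJ is not produced.
With no repressor bound, *jalM* is transcribed.
So JalM is produced and active.
With repressor JalM bound, *pexT* is not transcribed.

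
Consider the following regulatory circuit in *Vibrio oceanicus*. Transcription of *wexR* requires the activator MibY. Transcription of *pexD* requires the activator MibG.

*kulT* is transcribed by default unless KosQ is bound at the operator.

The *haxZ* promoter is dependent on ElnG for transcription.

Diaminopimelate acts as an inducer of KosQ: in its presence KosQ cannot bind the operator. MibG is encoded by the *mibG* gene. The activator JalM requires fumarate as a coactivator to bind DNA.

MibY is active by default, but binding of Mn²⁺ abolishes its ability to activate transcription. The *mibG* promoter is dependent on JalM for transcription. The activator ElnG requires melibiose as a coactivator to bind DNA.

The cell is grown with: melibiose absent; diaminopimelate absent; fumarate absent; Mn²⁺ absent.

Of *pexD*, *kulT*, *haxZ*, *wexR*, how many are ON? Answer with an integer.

1

Fumarate is absent, so JalM is inactive.
Required activator JalM is absent, so *mibG* is not transcribed.
So MibG is not produced.
Required activator MibG is absent, so *pexD* is not transcribed.
→ *pexD* is OFF.
Diaminopimelate is absent, so KosQ is active.
With repressor KosQ bound, *kulT* is not transcribed.
→ *kulT* is OFF.
Melibiose is absent, so ElnG is inactive.
Required activator ElnG is absent, so *haxZ* is not transcribed.
→ *haxZ* is OFF.
Mn²⁺ is absent, so MibY is active.
No repressor is bound and MibY is active, so *wexR* is transcribed.
→ *wexR* is ON.
1 of the 4 genes is transcribed.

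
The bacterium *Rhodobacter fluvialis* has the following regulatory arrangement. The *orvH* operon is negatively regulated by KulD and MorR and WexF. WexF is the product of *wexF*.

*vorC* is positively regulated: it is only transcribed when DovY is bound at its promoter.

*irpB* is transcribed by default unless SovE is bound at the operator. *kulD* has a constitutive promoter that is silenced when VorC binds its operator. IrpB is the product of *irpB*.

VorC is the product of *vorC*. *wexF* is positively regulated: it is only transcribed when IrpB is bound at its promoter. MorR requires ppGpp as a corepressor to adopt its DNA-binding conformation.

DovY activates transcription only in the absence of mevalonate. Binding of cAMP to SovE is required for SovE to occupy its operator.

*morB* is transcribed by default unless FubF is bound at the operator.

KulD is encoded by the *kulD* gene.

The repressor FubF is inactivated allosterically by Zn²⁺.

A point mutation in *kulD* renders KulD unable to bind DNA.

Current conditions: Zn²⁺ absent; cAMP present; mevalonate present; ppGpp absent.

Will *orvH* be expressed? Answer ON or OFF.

ON

KulD is non-functional in this strain, so it has no effect.
ppGpp is absent, so MorR is inactive.
cAMP is present, so SovE is active.
With repressor SovE bound, *irpB* is not transcribed.
So IrpB is not produced.
Required activator IrpB is absent, so *wexF* is not transcribed.
So WexF is not produced.
With no repressor bound, *orvH* is transcribed.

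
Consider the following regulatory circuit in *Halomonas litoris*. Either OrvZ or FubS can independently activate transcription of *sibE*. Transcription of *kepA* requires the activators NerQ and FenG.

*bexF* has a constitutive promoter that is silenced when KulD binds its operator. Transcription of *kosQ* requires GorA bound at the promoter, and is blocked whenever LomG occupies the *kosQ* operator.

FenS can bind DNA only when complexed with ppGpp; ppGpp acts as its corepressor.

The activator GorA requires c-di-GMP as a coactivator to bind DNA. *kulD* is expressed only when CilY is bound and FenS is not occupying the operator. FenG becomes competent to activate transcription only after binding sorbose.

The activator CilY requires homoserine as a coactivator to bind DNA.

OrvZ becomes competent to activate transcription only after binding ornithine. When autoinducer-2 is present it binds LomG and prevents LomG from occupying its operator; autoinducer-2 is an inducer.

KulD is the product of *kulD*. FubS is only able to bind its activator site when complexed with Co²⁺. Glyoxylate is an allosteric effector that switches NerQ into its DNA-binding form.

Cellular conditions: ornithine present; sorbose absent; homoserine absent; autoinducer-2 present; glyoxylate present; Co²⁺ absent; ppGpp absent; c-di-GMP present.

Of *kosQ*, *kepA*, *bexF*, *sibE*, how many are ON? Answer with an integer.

Autoinducer-2 is present, so LomG is inactive.
c-di-GMP is present, so GorA is active.
No repressor is bound and GorA is active, so *kosQ* is transcribed.
→ *kosQ* is ON.
Glyoxylate is present, so NerQ is active.
Sorbose is absent, so FenG is inactive.
Required activator FenG is absent, so *kepA* is not transcribed.
→ *kepA* is OFF.
ppGpp is absent, so FenS is inactive.
Homoserine is absent, so CilY is inactive.
Required activator CilY is absent, so *kulD* is not transcribed.
So KulD is not produced.
With no repressor bound, *bexF* is transcribed.
→ *bexF* is ON.
Ornithine is present, so OrvZ is active.
Co²⁺ is absent, so FubS is inactive.
Activator OrvZ is present, so *sibE* is transcribed.
→ *sibE* is ON.
3 of the 4 genes are transcribed.

3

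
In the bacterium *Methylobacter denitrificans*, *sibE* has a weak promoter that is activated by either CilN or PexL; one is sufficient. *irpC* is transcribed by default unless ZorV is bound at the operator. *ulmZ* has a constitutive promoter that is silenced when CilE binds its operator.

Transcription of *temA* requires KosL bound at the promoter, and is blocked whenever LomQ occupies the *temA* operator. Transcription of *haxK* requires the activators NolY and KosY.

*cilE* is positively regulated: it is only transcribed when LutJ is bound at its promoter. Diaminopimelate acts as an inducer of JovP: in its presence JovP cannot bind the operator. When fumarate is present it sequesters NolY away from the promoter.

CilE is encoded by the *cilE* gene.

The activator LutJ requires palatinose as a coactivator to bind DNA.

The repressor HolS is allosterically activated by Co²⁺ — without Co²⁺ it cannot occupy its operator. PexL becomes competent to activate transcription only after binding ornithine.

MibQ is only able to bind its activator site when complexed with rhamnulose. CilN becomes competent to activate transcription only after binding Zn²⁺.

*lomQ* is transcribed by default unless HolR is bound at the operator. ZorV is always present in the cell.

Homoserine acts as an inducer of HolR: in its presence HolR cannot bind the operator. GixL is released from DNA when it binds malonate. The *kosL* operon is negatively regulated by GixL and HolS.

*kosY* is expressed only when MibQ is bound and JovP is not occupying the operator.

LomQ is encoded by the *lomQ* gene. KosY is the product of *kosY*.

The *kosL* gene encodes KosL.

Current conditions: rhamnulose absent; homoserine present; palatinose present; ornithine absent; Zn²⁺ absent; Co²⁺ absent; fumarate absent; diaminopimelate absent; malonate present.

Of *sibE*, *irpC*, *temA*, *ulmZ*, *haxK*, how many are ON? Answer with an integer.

Zn²⁺ is absent, so CilN is inactive.
Ornithine is absent, so PexL is inactive.
No activator is available at the *sibE* promoter, so *sibE* is not transcribed.
→ *sibE* is OFF.
ZorV is produced constitutively and is active.
With repressor ZorV bound, *irpC* is not transcribed.
→ *irpC* is OFF.
Malonate is present, so GixL is inactive.
Co²⁺ is absent, so HolS is inactive.
With no repressor bound, *kosL* is transcribed.
So KosL is produced and active.
Homoserine is present, so HolR is inactive.
With no repressor bound, *lomQ* is transcribed.
So LomQ is produced and active.
With repressor LomQ bound, *temA* is not transcribed.
→ *temA* is OFF.
Palatinose is present, so LutJ is active.
No repressor is bound and LutJ is active, so *cilE* is transcribed.
So CilE is produced and active.
With repressor CilE bound, *ulmZ* is not transcribed.
→ *ulmZ* is OFF.
Fumarate is absent, so NolY is active.
Diaminopimelate is absent, so JovP is active.
Rhamnulose is absent, so MibQ is inactive.
With repressor JovP bound, *kosY* is not transcribed.
So KosY is not produced.
Required activator KosY is absent, so *haxK* is not transcribed.
→ *haxK* is OFF.
0 of the 5 genes are transcribed.

0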